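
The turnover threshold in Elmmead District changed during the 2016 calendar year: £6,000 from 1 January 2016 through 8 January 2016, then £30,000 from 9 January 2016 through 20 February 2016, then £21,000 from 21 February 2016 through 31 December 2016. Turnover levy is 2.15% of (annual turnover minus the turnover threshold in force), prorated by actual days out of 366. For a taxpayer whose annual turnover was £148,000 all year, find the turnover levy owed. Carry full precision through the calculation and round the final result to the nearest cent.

1 January – 8 January 2016: 8 days, exemption £6,000 → (£148,000 − £6,000) × 2.15% × 8/366 = £66.7322
9 January – 20 February 2016: 43 days, exemption £30,000 → (£148,000 − £30,000) × 2.15% × 43/366 = £298.0628
21 February – 31 December 2016: 315 days, exemption £21,000 → (£148,000 − £21,000) × 2.15% × 315/366 = £2,350.0205
Total = £2,714.8156

£2,714.82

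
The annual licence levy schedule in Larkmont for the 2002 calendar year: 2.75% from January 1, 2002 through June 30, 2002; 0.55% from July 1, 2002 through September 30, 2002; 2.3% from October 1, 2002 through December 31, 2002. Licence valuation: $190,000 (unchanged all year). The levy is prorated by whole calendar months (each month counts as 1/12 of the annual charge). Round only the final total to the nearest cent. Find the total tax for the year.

$3,966.25

January 1 – June 30, 2002: 6 months at 2.75% → $190,000 × 2.75% × 6/12 = $2,612.5000
July 1 – September 30, 2002: 3 months at 0.55% → $190,000 × 0.55% × 3/12 = $261.2500
October 1 – December 31, 2002: 3 months at 2.3% → $190,000 × 2.3% × 3/12 = $1,092.5000
Total = $3,966.2500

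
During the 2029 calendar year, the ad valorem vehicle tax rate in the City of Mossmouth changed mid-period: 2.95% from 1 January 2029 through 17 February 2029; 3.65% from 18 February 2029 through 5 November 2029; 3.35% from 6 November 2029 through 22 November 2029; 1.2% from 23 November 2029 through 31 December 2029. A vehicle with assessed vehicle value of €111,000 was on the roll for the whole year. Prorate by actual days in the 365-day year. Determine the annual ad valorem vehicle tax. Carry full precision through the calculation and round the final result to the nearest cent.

€3,643.23

1 January – 17 February 2029: 48 days at 2.95% → €111,000 × 2.95% × 48/365 = €430.6192
18 February – 5 November 2029: 261 days at 3.65% → €111,000 × 3.65% × 261/365 = €2,897.1000
6 November – 22 November 2029: 17 days at 3.35% → €111,000 × 3.35% × 17/365 = €173.1904
23 November – 31 December 2029: 39 days at 1.2% → €111,000 × 1.2% × 39/365 = €142.3233
Total = €3,643.2329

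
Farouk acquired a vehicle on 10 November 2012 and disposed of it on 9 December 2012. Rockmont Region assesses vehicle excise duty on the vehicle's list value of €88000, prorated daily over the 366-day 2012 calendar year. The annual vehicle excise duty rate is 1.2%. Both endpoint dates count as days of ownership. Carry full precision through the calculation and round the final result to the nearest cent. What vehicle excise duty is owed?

€86.56

Days held (10 November – 9 December 2012): 30 out of 366
Tax = €88000 × 1.2% × 30/366 = €86.5574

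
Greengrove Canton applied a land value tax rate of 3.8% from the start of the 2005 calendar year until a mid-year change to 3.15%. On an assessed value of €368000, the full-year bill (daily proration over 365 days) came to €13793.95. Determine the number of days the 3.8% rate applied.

Let d = days at the first rate; then 365 − d days at the second rate.
€368000 × [3.8%·d + 3.15%·(365−d)] / 365 = €13793.95
Solving gives d = 336, so the new rate took effect on 3 December 2005.

336 days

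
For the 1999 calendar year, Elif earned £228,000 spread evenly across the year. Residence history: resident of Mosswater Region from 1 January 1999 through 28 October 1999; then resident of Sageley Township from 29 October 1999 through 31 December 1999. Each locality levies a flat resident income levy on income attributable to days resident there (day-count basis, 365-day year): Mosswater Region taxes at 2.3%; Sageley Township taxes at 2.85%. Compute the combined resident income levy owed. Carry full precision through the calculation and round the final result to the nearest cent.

£5,463.88

Mosswater Region, 1 January – 28 October 1999: 301 days → £228,000 × 2.3% × 301/365 = £4,324.5041
Sageley Township, 29 October – 31 December 1999: 64 days → £228,000 × 2.85% × 64/365 = £1,139.3753
Total = £5,463.8795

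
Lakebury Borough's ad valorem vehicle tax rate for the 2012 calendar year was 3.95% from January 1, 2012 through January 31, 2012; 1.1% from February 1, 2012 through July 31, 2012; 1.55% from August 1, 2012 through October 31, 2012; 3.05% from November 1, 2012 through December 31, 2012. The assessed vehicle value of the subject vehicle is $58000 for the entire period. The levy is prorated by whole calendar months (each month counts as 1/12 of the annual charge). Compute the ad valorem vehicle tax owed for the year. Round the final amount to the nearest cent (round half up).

$1029.50

January 1 – January 31, 2012: 1 month at 3.95% → $58000 × 3.95% × 1/12 = $190.9167
February 1 – July 31, 2012: 6 months at 1.1% → $58000 × 1.1% × 6/12 = $319.0000
August 1 – October 31, 2012: 3 months at 1.55% → $58000 × 1.55% × 3/12 = $224.7500
November 1 – December 31, 2012: 2 months at 3.05% → $58000 × 3.05% × 2/12 = $294.8333
Total = $1029.5000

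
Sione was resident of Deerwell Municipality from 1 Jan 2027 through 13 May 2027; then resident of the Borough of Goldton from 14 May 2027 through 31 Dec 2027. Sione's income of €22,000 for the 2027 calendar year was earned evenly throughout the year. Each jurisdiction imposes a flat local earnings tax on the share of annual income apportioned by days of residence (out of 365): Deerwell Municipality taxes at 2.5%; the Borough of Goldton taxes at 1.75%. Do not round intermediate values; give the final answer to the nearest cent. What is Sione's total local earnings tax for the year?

€445.12

Deerwell Municipality, 1 Jan – 13 May 2027: 133 days → €22,000 × 2.5% × 133/365 = €200.4110
The Borough of Goldton, 14 May – 31 Dec 2027: 232 days → €22,000 × 1.75% × 232/365 = €244.7123
Total = €445.1233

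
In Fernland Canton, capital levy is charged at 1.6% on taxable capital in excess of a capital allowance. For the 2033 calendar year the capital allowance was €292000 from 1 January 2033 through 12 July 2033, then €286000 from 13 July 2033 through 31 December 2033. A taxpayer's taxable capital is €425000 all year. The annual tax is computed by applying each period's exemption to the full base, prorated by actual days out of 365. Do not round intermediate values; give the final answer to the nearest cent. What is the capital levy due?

€2173.24

1 January – 12 July 2033: 193 days, exemption €292000 → (€425000 − €292000) × 1.6% × 193/365 = €1125.2164
13 July – 31 December 2033: 172 days, exemption €286000 → (€425000 − €286000) × 1.6% × 172/365 = €1048.0219
Total = €2173.2384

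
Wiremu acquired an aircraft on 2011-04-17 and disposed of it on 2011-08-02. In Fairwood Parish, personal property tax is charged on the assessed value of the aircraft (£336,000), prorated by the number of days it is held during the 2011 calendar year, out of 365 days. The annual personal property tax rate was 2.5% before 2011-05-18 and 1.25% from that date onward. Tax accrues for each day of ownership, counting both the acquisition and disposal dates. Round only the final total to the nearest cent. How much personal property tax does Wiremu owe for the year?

2011-04-17 to 2011-05-17: 31 days at 2.5% → £336,000 × 2.5% × 31/365 = £713.4247
2011-05-18 to 2011-08-02: 77 days at 1.25% → £336,000 × 1.25% × 77/365 = £886.0274
Total = £1,599.4521

£1,599.45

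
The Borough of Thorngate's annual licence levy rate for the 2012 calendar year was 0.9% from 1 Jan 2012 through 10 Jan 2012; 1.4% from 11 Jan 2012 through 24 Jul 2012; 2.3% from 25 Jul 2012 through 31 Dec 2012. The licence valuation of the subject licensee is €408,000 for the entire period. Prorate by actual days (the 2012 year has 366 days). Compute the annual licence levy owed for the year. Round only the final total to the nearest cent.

€7,261.51

1 Jan – 10 Jan 2012: 10 days at 0.9% → €408,000 × 0.9% × 10/366 = €100.3279
11 Jan – 24 Jul 2012: 196 days at 1.4% → €408,000 × 1.4% × 196/366 = €3,058.8852
25 Jul – 31 Dec 2012: 160 days at 2.3% → €408,000 × 2.3% × 160/366 = €4,102.2951
Total = €7,261.5082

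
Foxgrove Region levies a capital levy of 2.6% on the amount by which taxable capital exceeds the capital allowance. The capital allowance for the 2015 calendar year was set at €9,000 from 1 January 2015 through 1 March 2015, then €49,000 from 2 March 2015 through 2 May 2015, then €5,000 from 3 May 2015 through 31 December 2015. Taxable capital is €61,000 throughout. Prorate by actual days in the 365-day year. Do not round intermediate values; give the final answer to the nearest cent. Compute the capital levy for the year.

1 January – 1 March 2015: 60 days, exemption €9,000 → (€61,000 − €9,000) × 2.6% × 60/365 = €222.2466
2 March – 2 May 2015: 62 days, exemption €49,000 → (€61,000 − €49,000) × 2.6% × 62/365 = €52.9973
3 May – 31 December 2015: 243 days, exemption €5,000 → (€61,000 − €5,000) × 2.6% × 243/365 = €969.3370
Total = €1,244.5808

€1,244.58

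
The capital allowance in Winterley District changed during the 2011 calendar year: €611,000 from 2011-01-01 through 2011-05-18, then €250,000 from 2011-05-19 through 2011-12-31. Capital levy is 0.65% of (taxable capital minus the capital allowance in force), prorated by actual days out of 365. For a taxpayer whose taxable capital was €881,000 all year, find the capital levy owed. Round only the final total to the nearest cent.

2011-01-01 to 2011-05-18: 138 days, exemption €611,000 → (€881,000 − €611,000) × 0.65% × 138/365 = €663.5342
2011-05-19 to 2011-12-31: 227 days, exemption €250,000 → (€881,000 − €250,000) × 0.65% × 227/365 = €2,550.7959
Total = €3,214.3301

€3,214.33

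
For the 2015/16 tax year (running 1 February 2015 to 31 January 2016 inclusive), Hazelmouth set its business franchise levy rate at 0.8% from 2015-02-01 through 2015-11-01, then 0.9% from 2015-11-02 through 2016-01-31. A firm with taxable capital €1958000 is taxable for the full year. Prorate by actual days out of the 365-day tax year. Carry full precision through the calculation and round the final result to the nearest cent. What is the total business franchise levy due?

€16152.16

2015-02-01 to 2015-11-01: 274 days at 0.8% → €1958000 × 0.8% × 274/365 = €11758.7288
2015-11-02 to 2016-01-31: 91 days at 0.9% → €1958000 × 0.9% × 91/365 = €4393.4301
Total = €16152.1589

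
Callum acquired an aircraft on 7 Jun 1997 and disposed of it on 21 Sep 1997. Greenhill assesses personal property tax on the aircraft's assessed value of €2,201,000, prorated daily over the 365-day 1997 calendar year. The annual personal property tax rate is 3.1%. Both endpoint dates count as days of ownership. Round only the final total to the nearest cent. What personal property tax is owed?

€20,001.96

Days held (7 Jun – 21 Sep 1997): 107 out of 365
Tax = €2,201,000 × 3.1% × 107/365 = €20,001.9644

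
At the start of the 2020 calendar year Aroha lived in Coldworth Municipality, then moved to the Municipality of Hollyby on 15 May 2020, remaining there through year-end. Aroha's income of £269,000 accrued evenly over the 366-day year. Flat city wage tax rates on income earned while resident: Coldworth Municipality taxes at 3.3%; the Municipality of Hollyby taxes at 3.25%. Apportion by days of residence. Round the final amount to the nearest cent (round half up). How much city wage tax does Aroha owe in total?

Coldworth Municipality, 1 Jan – 14 May 2020: 135 days → £269,000 × 3.3% × 135/366 = £3,274.3033
The Municipality of Hollyby, 15 May – 31 Dec 2020: 231 days → £269,000 × 3.25% × 231/366 = £5,517.8074
Total = £8,792.1107

£8,792.11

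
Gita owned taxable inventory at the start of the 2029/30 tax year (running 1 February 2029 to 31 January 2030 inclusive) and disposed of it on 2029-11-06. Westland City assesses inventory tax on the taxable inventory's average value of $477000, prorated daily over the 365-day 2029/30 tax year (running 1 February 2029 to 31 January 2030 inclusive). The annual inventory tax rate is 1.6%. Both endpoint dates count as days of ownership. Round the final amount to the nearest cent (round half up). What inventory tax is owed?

$5833.78

Days held (2029-02-01 to 2029-11-06): 279 out of 365
Tax = $477000 × 1.6% × 279/365 = $5833.7753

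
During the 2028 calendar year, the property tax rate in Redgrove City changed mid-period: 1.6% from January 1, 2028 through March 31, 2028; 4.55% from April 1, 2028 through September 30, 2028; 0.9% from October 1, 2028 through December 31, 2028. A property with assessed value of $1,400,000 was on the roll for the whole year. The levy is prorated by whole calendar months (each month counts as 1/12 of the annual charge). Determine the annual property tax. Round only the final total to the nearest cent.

$40,600.00

January 1 – March 31, 2028: 3 months at 1.6% → $1,400,000 × 1.6% × 3/12 = $5,600.0000
April 1 – September 30, 2028: 6 months at 4.55% → $1,400,000 × 4.55% × 6/12 = $31,850.0000
October 1 – December 31, 2028: 3 months at 0.9% → $1,400,000 × 0.9% × 3/12 = $3,150.0000
Total = $40,600.0000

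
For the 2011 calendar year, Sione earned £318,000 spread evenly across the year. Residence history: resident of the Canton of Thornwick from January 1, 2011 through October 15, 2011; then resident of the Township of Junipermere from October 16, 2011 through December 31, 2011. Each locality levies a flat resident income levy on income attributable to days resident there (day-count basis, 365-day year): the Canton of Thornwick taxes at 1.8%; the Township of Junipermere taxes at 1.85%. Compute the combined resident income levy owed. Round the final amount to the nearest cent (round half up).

£5,757.54

The Canton of Thornwick, January 1 – October 15, 2011: 288 days → £318,000 × 1.8% × 288/365 = £4,516.4712
The Township of Junipermere, October 16 – December 31, 2011: 77 days → £318,000 × 1.85% × 77/365 = £1,241.0712
Total = £5,757.5425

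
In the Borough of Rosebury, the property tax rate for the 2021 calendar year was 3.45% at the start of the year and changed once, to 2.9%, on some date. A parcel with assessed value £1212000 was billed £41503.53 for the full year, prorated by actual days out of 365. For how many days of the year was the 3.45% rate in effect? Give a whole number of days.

Let d = days at the first rate; then 365 − d days at the second rate.
£1212000 × [3.45%·d + 2.9%·(365−d)] / 365 = £41503.53
Solving gives d = 348, so the new rate took effect on 15 Dec 2021.

348 days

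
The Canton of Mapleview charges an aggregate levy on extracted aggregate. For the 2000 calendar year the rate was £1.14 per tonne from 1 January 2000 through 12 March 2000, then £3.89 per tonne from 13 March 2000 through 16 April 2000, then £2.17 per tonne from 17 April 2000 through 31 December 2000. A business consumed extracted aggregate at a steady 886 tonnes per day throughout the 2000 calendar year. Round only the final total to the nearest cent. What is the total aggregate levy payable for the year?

£691,310.36

1 January – 12 March 2000: 72 days × 886 tonnes/day = 63,792 tonnes at £1.14/tonne → £72,722.88
13 March – 16 April 2000: 35 days × 886 tonnes/day = 31,010 tonnes at £3.89/tonne → £120,628.90
17 April – 31 December 2000: 259 days × 886 tonnes/day = 229,474 tonnes at £2.17/tonne → £497,958.58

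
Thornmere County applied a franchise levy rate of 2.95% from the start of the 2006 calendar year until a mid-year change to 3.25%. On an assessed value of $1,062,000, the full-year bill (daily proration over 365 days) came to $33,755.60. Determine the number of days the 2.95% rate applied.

Let d = days at the first rate; then 365 − d days at the second rate.
$1,062,000 × [2.95%·d + 3.25%·(365−d)] / 365 = $33,755.60
Solving gives d = 87, so the new rate took effect on 29 March 2006.

87 days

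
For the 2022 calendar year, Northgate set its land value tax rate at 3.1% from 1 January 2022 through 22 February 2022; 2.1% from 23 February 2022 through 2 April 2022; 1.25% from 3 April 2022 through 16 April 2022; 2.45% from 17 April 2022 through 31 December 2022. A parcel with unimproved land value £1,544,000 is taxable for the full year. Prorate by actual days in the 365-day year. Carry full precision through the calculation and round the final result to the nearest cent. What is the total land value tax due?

1 January – 22 February 2022: 53 days at 3.1% → £1,544,000 × 3.1% × 53/365 = £6,950.1151
23 February – 2 April 2022: 39 days at 2.1% → £1,544,000 × 2.1% × 39/365 = £3,464.4822
3 April – 16 April 2022: 14 days at 1.25% → £1,544,000 × 1.25% × 14/365 = £740.2740
17 April – 31 December 2022: 259 days at 2.45% → £1,544,000 × 2.45% × 259/365 = £26,842.3342
Total = £37,997.2055

£37,997.21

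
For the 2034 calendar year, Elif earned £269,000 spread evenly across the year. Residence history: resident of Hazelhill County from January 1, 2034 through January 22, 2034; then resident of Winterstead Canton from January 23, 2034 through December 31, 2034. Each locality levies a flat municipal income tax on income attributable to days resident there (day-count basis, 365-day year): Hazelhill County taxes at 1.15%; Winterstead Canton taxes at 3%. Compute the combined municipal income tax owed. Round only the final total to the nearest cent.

£7,770.05

Hazelhill County, January 1 – January 22, 2034: 22 days → £269,000 × 1.15% × 22/365 = £186.4575
Winterstead Canton, January 23 – December 31, 2034: 343 days → £269,000 × 3% × 343/365 = £7,583.5890
Total = £7,770.0466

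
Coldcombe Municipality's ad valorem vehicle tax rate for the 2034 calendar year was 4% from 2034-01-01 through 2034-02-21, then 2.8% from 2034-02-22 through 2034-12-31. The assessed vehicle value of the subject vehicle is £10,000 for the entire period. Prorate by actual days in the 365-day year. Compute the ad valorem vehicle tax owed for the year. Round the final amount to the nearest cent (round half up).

£297.10

2034-01-01 to 2034-02-21: 52 days at 4% → £10,000 × 4% × 52/365 = £56.9863
2034-02-22 to 2034-12-31: 313 days at 2.8% → £10,000 × 2.8% × 313/365 = £240.1096
Total = £297.0959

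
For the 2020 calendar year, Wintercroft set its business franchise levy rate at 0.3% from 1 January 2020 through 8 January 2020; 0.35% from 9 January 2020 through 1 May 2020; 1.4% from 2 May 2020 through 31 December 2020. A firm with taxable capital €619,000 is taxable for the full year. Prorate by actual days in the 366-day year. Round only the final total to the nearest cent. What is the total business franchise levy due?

€6,492.73

1 January – 8 January 2020: 8 days at 0.3% → €619,000 × 0.3% × 8/366 = €40.5902
9 January – 1 May 2020: 114 days at 0.35% → €619,000 × 0.35% × 114/366 = €674.8115
2 May – 31 December 2020: 244 days at 1.4% → €619,000 × 1.4% × 244/366 = €5,777.3333
Total = €6,492.7350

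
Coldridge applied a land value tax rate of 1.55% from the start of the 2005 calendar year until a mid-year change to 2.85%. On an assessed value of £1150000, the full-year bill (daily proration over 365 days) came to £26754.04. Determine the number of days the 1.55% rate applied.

Let d = days at the first rate; then 365 − d days at the second rate.
£1150000 × [1.55%·d + 2.85%·(365−d)] / 365 = £26754.04
Solving gives d = 147, so the new rate took effect on 28 May 2005.

147 days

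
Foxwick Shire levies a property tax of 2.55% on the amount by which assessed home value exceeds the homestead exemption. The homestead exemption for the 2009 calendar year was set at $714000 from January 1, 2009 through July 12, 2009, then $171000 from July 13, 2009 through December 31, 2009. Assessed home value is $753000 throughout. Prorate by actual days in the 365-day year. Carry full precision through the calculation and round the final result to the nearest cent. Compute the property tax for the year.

$7519.43

January 1 – July 12, 2009: 193 days, exemption $714000 → ($753000 − $714000) × 2.55% × 193/365 = $525.8589
July 13 – December 31, 2009: 172 days, exemption $171000 → ($753000 − $171000) × 2.55% × 172/365 = $6993.5671
Total = $7519.4260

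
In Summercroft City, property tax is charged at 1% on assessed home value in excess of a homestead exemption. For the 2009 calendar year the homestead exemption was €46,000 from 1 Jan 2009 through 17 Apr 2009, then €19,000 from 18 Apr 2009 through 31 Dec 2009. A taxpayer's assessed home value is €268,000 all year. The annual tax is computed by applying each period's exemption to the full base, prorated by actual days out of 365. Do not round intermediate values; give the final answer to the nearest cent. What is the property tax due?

1 Jan – 17 Apr 2009: 107 days, exemption €46,000 → (€268,000 − €46,000) × 1% × 107/365 = €650.7945
18 Apr – 31 Dec 2009: 258 days, exemption €19,000 → (€268,000 − €19,000) × 1% × 258/365 = €1,760.0548
Total = €2,410.8493

€2,410.85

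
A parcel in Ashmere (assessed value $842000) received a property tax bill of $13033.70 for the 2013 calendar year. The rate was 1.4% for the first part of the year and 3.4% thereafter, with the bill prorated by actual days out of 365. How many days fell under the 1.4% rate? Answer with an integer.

Let d = days at the first rate; then 365 − d days at the second rate.
$842000 × [1.4%·d + 3.4%·(365−d)] / 365 = $13033.70
Solving gives d = 338, so the new rate took effect on 5 Dec 2013.

338 days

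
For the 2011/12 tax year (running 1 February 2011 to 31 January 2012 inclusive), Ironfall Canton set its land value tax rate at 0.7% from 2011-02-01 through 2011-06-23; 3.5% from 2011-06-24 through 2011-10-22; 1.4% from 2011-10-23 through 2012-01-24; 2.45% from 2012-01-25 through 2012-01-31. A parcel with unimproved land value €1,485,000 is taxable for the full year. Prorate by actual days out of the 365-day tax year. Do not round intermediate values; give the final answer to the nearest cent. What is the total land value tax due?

€27,354.51

2011-02-01 to 2011-06-23: 143 days at 0.7% → €1,485,000 × 0.7% × 143/365 = €4,072.5616
2011-06-24 to 2011-10-22: 121 days at 3.5% → €1,485,000 × 3.5% × 121/365 = €17,230.0685
2011-10-23 to 2012-01-24: 94 days at 1.4% → €1,485,000 × 1.4% × 94/365 = €5,354.1370
2012-01-25 to 2012-01-31: 7 days at 2.45% → €1,485,000 × 2.45% × 7/365 = €697.7466
Total = €27,354.5137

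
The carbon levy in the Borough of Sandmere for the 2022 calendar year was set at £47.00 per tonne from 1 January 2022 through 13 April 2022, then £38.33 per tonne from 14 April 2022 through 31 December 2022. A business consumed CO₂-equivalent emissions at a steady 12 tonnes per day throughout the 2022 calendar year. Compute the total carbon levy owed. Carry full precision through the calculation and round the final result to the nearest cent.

£178,601.52

1 January – 13 April 2022: 103 days × 12 tonnes/day = 1,236 tonnes at £47.00/tonne → £58,092.00
14 April – 31 December 2022: 262 days × 12 tonnes/day = 3,144 tonnes at £38.33/tonne → £120,509.52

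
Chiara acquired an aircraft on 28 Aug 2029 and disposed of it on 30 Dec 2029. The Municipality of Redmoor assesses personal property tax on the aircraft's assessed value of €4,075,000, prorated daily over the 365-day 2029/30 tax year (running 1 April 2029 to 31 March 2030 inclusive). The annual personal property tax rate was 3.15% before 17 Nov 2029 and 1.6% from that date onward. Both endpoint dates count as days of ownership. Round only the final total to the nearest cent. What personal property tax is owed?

28 Aug – 16 Nov 2029: 81 days at 3.15% → €4,075,000 × 3.15% × 81/365 = €28,485.9247
17 Nov – 30 Dec 2029: 44 days at 1.6% → €4,075,000 × 1.6% × 44/365 = €7,859.7260
Total = €36,345.6507

€36,345.65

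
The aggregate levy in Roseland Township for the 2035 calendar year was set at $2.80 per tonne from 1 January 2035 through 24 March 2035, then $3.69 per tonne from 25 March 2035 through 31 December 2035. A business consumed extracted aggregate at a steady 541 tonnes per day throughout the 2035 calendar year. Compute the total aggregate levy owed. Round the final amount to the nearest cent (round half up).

1 January – 24 March 2035: 83 days × 541 tonnes/day = 44,903 tonnes at $2.80/tonne → $125728.40
25 March – 31 December 2035: 282 days × 541 tonnes/day = 152,562 tonnes at $3.69/tonne → $562953.78

$688682.18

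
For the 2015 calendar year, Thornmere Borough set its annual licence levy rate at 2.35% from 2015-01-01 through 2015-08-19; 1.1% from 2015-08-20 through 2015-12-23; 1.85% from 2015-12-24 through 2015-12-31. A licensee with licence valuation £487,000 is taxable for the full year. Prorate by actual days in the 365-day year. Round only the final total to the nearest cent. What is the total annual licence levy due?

£9,289.69

2015-01-01 to 2015-08-19: 231 days at 2.35% → £487,000 × 2.35% × 231/365 = £7,242.9575
2015-08-20 to 2015-12-23: 126 days at 1.1% → £487,000 × 1.1% × 126/365 = £1,849.2658
2015-12-24 to 2015-12-31: 8 days at 1.85% → £487,000 × 1.85% × 8/365 = £197.4685
Total = £9,289.6918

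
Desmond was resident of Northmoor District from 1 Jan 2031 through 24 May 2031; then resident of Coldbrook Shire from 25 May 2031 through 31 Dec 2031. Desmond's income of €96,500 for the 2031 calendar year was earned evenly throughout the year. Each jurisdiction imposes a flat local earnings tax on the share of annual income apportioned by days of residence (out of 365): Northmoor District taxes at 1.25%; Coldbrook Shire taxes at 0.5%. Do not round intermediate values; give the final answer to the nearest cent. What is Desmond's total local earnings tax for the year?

€768.03

Northmoor District, 1 Jan – 24 May 2031: 144 days → €96,500 × 1.25% × 144/365 = €475.8904
Coldbrook Shire, 25 May – 31 Dec 2031: 221 days → €96,500 × 0.5% × 221/365 = €292.1438
Total = €768.0342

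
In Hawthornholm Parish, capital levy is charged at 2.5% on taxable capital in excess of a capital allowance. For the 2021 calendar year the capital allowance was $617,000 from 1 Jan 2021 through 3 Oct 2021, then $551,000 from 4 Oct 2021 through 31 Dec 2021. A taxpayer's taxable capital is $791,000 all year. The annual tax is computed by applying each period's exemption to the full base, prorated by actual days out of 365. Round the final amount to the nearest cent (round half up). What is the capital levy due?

1 Jan – 3 Oct 2021: 276 days, exemption $617,000 → ($791,000 − $617,000) × 2.5% × 276/365 = $3,289.3151
4 Oct – 31 Dec 2021: 89 days, exemption $551,000 → ($791,000 − $551,000) × 2.5% × 89/365 = $1,463.0137
Total = $4,752.3288

$4,752.33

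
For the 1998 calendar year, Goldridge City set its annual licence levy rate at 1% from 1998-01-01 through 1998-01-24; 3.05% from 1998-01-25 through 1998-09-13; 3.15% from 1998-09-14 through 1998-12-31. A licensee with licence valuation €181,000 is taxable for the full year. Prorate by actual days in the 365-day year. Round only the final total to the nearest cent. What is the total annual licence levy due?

€5,330.57

1998-01-01 to 1998-01-24: 24 days at 1% → €181,000 × 1% × 24/365 = €119.0137
1998-01-25 to 1998-09-13: 232 days at 3.05% → €181,000 × 3.05% × 232/365 = €3,508.9205
1998-09-14 to 1998-12-31: 109 days at 3.15% → €181,000 × 3.15% × 109/365 = €1,702.6397
Total = €5,330.5740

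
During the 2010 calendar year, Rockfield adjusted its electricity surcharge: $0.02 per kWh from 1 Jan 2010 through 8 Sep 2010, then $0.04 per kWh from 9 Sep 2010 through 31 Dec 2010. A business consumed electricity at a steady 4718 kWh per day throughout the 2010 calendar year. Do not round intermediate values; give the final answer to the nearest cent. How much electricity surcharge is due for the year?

$45198.44

1 Jan – 8 Sep 2010: 251 days × 4718 kWh/day = 1,184,218 kWh at $0.02/kWh → $23684.36
9 Sep – 31 Dec 2010: 114 days × 4718 kWh/day = 537,852 kWh at $0.04/kWh → $21514.08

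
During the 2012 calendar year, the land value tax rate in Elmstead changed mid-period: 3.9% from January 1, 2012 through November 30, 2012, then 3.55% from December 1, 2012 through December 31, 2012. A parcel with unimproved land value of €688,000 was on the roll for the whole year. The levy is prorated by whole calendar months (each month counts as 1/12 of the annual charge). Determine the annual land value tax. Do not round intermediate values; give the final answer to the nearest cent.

€26,631.33

January 1 – November 30, 2012: 11 months at 3.9% → €688,000 × 3.9% × 11/12 = €24,596.0000
December 1 – December 31, 2012: 1 month at 3.55% → €688,000 × 3.55% × 1/12 = €2,035.3333
Total = €26,631.3333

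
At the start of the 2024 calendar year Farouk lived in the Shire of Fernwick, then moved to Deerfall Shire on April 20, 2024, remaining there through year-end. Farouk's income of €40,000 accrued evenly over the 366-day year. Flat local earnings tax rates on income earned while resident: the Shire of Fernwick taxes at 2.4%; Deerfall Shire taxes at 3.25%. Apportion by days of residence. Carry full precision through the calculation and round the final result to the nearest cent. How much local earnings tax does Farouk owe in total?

€1,197.81

The Shire of Fernwick, January 1 – April 19, 2024: 110 days → €40,000 × 2.4% × 110/366 = €288.5246
Deerfall Shire, April 20 – December 31, 2024: 256 days → €40,000 × 3.25% × 256/366 = €909.2896
Total = €1,197.8142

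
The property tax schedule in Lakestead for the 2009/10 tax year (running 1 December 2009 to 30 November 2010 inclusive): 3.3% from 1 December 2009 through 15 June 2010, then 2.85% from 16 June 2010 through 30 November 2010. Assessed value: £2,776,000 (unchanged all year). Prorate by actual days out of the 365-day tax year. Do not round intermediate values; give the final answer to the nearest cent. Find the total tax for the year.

£85,858.26

1 December 2009 – 15 June 2010: 197 days at 3.3% → £2,776,000 × 3.3% × 197/365 = £49,443.2219
16 June – 30 November 2010: 168 days at 2.85% → £2,776,000 × 2.85% × 168/365 = £36,415.0356
Total = £85,858.2575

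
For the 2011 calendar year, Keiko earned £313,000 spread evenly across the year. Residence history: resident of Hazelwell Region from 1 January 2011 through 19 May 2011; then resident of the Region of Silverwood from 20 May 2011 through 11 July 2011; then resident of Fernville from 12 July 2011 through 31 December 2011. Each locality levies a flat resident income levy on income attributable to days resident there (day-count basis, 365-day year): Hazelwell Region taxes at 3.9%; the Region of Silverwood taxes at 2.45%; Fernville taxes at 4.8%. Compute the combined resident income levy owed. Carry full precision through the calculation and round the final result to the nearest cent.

Hazelwell Region, 1 January – 19 May 2011: 139 days → £313,000 × 3.9% × 139/365 = £4,648.6932
The Region of Silverwood, 20 May – 11 July 2011: 53 days → £313,000 × 2.45% × 53/365 = £1,113.5082
Fernville, 12 July – 31 December 2011: 173 days → £313,000 × 4.8% × 173/365 = £7,120.9644
Total = £12,883.1658

£12,883.17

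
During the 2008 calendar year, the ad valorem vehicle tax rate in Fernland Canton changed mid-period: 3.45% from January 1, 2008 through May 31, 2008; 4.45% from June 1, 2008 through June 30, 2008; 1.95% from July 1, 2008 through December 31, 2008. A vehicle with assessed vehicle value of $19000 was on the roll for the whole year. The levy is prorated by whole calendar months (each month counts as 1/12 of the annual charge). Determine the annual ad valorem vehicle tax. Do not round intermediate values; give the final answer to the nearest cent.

January 1 – May 31, 2008: 5 months at 3.45% → $19000 × 3.45% × 5/12 = $273.1250
June 1 – June 30, 2008: 1 month at 4.45% → $19000 × 4.45% × 1/12 = $70.4583
July 1 – December 31, 2008: 6 months at 1.95% → $19000 × 1.95% × 6/12 = $185.2500
Total = $528.8333

$528.83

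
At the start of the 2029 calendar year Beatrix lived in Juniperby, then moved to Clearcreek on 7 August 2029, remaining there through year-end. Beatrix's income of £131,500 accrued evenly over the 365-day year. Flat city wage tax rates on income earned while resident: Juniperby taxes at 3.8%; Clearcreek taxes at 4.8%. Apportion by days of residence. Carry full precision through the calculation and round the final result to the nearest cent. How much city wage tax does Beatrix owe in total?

£5,526.60

Juniperby, 1 January – 6 August 2029: 218 days → £131,500 × 3.8% × 218/365 = £2,984.5096
Clearcreek, 7 August – 31 December 2029: 147 days → £131,500 × 4.8% × 147/365 = £2,542.0932
Total = £5,526.6027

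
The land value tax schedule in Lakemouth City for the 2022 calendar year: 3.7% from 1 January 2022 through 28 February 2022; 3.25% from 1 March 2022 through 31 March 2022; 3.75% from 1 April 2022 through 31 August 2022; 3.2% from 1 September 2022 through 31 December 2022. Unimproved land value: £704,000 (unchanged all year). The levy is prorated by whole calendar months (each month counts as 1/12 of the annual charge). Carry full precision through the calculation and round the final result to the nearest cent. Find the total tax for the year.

1 January – 28 February 2022: 2 months at 3.7% → £704,000 × 3.7% × 2/12 = £4,341.3333
1 March – 31 March 2022: 1 month at 3.25% → £704,000 × 3.25% × 1/12 = £1,906.6667
1 April – 31 August 2022: 5 months at 3.75% → £704,000 × 3.75% × 5/12 = £11,000.0000
1 September – 31 December 2022: 4 months at 3.2% → £704,000 × 3.2% × 4/12 = £7,509.3333
Total = £24,757.3333

£24,757.33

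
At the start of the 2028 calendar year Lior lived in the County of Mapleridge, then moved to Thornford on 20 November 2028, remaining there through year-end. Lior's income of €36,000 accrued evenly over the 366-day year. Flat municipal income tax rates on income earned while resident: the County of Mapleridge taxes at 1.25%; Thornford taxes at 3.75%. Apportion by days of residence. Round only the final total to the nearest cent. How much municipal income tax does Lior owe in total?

The County of Mapleridge, 1 January – 19 November 2028: 324 days → €36,000 × 1.25% × 324/366 = €398.3607
Thornford, 20 November – 31 December 2028: 42 days → €36,000 × 3.75% × 42/366 = €154.9180
Total = €553.2787

€553.28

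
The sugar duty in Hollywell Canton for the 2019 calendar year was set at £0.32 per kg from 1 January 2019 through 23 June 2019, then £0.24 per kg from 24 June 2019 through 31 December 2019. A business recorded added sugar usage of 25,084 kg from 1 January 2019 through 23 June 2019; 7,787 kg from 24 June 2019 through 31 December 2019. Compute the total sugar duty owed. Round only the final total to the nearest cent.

£9,895.76

1 January – 23 June 2019: 25,084 kg at £0.32/kg → £8,026.88
24 June – 31 December 2019: 7,787 kg at £0.24/kg → £1,868.88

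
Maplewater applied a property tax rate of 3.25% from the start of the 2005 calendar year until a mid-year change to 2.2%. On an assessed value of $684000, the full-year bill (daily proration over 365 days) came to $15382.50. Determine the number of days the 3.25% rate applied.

17 days

Let d = days at the first rate; then 365 − d days at the second rate.
$684000 × [3.25%·d + 2.2%·(365−d)] / 365 = $15382.50
Solving gives d = 17, so the new rate took effect on 18 January 2005.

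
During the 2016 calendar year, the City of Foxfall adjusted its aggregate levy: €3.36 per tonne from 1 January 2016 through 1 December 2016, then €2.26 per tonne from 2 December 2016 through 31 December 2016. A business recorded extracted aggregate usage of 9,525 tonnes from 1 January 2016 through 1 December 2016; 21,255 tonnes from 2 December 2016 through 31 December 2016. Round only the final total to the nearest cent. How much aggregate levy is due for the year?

1 January – 1 December 2016: 9,525 tonnes at €3.36/tonne → €32,004.00
2 December – 31 December 2016: 21,255 tonnes at €2.26/tonne → €48,036.30

€80,040.30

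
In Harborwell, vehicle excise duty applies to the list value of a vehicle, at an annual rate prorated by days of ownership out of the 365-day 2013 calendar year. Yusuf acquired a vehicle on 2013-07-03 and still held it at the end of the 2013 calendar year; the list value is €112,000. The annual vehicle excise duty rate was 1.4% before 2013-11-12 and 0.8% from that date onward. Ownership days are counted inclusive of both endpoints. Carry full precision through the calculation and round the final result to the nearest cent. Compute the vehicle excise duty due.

€689.80

2013-07-03 to 2013-11-11: 132 days at 1.4% → €112,000 × 1.4% × 132/365 = €567.0575
2013-11-12 to 2013-12-31: 50 days at 0.8% → €112,000 × 0.8% × 50/365 = €122.7397
Total = €689.7973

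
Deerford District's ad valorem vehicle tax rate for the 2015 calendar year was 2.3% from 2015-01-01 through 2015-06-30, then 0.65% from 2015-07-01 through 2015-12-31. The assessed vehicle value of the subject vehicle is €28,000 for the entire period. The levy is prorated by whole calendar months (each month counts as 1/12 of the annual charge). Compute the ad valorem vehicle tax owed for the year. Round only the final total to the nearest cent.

€413.00

2015-01-01 to 2015-06-30: 6 months at 2.3% → €28,000 × 2.3% × 6/12 = €322.0000
2015-07-01 to 2015-12-31: 6 months at 0.65% → €28,000 × 0.65% × 6/12 = €91.0000
Total = €413.0000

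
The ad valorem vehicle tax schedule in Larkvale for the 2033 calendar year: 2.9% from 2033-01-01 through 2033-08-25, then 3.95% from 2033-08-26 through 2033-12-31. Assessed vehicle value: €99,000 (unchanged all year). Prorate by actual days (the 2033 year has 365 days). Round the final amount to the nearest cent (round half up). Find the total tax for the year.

2033-01-01 to 2033-08-25: 237 days at 2.9% → €99,000 × 2.9% × 237/365 = €1,864.1836
2033-08-26 to 2033-12-31: 128 days at 3.95% → €99,000 × 3.95% × 128/365 = €1,371.3534
Total = €3,235.5370

€3,235.54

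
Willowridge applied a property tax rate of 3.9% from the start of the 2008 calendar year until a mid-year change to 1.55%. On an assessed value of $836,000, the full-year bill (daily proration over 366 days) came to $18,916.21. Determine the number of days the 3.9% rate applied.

111 days

Let d = days at the first rate; then 366 − d days at the second rate.
$836,000 × [3.9%·d + 1.55%·(366−d)] / 366 = $18,916.21
Solving gives d = 111, so the new rate took effect on 21 April 2008.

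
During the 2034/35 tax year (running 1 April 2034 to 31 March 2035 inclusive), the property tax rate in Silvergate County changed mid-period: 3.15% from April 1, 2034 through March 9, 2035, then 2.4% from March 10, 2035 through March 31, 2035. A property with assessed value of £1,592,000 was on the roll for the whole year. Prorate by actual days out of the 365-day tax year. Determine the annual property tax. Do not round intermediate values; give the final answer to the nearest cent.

£49,428.33

April 1, 2034 – March 9, 2035: 343 days at 3.15% → £1,592,000 × 3.15% × 343/365 = £47,125.3808
March 10 – March 31, 2035: 22 days at 2.4% → £1,592,000 × 2.4% × 22/365 = £2,302.9479
Total = £49,428.3288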